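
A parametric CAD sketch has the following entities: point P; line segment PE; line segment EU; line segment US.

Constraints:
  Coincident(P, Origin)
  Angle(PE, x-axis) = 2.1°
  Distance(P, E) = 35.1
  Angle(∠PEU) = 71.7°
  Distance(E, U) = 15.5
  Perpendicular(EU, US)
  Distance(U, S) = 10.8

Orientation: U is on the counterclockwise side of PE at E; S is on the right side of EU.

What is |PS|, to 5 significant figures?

44.352

P is at the origin; PE runs at 2.1° with length 35.1, so E = 35.1·(cos 2.1°, sin 2.1°) = (35.076, 1.2862). ∠PEU = 71.7°, so EU runs at 2.1° + (180° − 71.7°) = 110.40° from the x-axis; with |EU| = 15.5, U = E + 15.5·(cos 110.40°, sin 110.40°) = (29.674, 15.814). EU ⟂ US; with |US| = 10.8 on the right of EU, S = U + 10.8·(0.93728, 0.34857) = (39.796, 19.579). Then |PS| = |S − P| = 44.352.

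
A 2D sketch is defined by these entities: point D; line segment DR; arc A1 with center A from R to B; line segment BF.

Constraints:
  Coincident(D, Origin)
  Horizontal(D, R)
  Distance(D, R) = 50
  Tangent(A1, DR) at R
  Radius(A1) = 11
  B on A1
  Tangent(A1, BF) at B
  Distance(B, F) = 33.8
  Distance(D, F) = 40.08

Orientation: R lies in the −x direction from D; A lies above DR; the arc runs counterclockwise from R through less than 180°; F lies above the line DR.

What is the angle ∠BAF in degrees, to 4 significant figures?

71.97°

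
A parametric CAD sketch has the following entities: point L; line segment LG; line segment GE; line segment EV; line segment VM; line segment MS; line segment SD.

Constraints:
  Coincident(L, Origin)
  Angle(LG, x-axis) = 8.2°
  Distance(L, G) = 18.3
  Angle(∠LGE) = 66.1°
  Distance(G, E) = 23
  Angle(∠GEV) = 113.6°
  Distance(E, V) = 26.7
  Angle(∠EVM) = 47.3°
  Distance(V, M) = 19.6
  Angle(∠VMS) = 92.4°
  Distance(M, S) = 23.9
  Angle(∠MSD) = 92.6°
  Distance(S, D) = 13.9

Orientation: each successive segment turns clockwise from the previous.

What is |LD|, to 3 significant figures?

33.5

L is at the origin; LG runs at 8.2° with length 18.3, so G = (18.1, 2.61). ∠LGE = 66.1° gives GE at -106° from the x-axis; with |GE| = 23.0, E = (11.9, -19.5). ∠GEV = 113.6° gives EV at -172° from the x-axis; with |EV| = 26.7, V = (-14.6, -23.2). ∠EVM = 47.3° gives VM at 55.2° from the x-axis; with |VM| = 19.6, M = (-3.37, -7.11). ∠VMS = 92.4° gives MS at -32.4° from the x-axis; with |MS| = 23.9, S = (16.8, -19.9). ∠MSD = 92.6° gives SD at -120° from the x-axis; with |SD| = 13.9, D = (9.90, -32.0). Then |LD| = |D − L| = 33.5.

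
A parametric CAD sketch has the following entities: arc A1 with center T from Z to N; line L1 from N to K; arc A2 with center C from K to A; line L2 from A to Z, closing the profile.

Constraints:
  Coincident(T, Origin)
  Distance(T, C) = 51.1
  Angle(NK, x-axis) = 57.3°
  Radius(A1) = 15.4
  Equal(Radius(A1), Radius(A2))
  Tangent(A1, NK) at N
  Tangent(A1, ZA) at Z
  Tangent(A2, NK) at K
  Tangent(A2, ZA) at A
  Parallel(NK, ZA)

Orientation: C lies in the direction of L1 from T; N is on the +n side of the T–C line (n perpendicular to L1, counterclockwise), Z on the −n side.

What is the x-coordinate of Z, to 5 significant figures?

12.959

The slot axis is L1's direction at 57.3°, so u = (cos 57.3°, sin 57.3°) = (0.54024, 0.84151) and n = (−sin 57.3°, cos 57.3°) = (-0.84151, 0.54024). T is at the origin and C lies 51.1 along u from T, so C = 51.1·u = (27.606, 43.001). Tangency of A1 to both parallel lines with radius 15.4 puts N and Z at T ± 15.4·n: N = (-12.959, 8.3197), Z = (12.959, -8.3197). So Z.x = 12.959.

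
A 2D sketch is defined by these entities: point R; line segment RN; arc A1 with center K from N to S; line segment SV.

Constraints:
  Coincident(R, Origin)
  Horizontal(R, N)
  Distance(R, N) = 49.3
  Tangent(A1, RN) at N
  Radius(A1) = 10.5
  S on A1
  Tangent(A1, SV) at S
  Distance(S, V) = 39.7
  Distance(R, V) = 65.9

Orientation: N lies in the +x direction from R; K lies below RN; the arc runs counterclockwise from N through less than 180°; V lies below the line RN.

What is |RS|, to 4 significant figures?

40.44

Checks: |KS| = 10.50 ✓; ∠(KS, SV) = 90.00° ✓; |SV| = 39.70 ✓; |RV| = 65.90 ✓.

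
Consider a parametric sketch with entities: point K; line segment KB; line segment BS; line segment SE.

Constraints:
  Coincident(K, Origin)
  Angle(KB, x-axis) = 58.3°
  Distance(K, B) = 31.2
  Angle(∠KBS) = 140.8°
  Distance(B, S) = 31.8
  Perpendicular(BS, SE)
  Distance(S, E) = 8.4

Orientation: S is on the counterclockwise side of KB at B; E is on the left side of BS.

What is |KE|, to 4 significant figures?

57.11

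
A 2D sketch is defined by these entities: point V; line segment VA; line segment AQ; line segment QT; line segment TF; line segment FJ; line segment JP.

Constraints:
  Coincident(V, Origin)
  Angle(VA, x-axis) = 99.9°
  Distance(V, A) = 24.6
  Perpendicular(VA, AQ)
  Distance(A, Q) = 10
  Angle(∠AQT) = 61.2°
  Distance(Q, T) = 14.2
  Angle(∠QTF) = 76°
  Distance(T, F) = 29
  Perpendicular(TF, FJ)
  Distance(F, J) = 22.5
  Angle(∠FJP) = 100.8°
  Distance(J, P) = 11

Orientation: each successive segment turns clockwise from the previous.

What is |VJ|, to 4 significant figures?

48.45

V is at the origin; VA runs at 99.9° with length 24.6, so A = (-4.229, 24.23). The perpendicularity gives AQ at right angles to VA, so AQ runs at 9.900°; with |AQ| = 10.0, Q = (5.622, 25.95). ∠AQT = 61.2° gives QT at -108.9° from the x-axis; with |QT| = 14.2, T = (1.022, 12.52). ∠QTF = 76.0° gives TF at 147.1° from the x-axis; with |TF| = 29.0, F = (-23.33, 28.27). TF is perpendicular to FJ, so FJ runs at 57.10°; with |FJ| = 22.5, J = (-11.11, 47.16). Then |VJ| = |J − V| = 48.45.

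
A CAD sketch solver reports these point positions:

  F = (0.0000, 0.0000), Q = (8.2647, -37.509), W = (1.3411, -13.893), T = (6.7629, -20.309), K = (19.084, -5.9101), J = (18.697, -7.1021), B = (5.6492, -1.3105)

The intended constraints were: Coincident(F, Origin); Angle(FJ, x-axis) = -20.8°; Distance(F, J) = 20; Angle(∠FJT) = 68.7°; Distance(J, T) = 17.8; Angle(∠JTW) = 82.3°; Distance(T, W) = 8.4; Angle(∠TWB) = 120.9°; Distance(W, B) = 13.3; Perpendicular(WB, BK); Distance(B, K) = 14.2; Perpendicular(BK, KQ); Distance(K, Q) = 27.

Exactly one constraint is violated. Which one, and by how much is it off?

Distance(K, Q) = 27 — off by 6.40.

F = (0.00, 0.00) ✓; FJ at -20.80° ✓; |FJ| = 20.00 ✓; ∠FJT = 68.70° ✓; |JT| = 17.80 ✓; ∠JTW = 82.30° ✓; |TW| = 8.400 ✓; ∠TWB = 120.9° ✓; |WB| = 13.30 ✓; ∠(WB, BK) = 90.00° ✓; |BK| = 14.20 ✓; ∠(BK, KQ) = 90.00° ✓; |KQ| = 33.40 ✗.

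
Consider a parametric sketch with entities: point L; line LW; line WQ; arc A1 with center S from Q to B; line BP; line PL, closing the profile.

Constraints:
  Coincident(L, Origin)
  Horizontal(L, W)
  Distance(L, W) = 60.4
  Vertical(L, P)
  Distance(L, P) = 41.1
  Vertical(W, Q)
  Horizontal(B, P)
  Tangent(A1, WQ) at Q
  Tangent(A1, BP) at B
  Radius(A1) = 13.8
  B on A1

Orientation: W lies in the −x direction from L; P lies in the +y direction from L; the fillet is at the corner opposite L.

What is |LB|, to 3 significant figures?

62.1

L is at the origin; L and W share the same y with |LW| = 60.4 and W on the −x side, so W = (-60.4, 0.00). LP is vertical with |LP| = 41.1 and P on the +y side, so P = (0.00, 41.1). The virtual corner opposite L is at (-60.4, 41.1). A1 meets WQ tangentially, so SQ is at right angles to WQ and the tangent condition forces SB to be normal to BP, with radius 13.8, so the center S sits 13.8 in from both sides at S = (-46.6, 27.3). That places the tangent points at Q = (-60.4, 27.3) on WQ and B = (-46.6, 41.1) on BP. Then |LB| = |B − L| = 62.1.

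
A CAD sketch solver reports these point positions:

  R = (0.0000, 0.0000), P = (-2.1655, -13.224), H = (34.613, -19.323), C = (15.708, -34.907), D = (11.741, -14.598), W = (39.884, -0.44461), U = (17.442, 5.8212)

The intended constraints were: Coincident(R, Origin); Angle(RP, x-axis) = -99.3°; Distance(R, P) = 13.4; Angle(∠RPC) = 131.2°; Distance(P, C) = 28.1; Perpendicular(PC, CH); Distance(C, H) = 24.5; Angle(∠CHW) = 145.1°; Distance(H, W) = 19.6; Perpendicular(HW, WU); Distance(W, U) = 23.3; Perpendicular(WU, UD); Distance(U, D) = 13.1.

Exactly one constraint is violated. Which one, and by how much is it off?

Distance(U, D) = 13.1 — off by 8.10.

R = (0.00, 0.00) ✓; RP at -99.30° ✓; |RP| = 13.40 ✓; ∠RPC = 131.2° ✓; |PC| = 28.10 ✓; ∠(PC, CH) = 90.00° ✓; |CH| = 24.50 ✓; ∠CHW = 145.1° ✓; |HW| = 19.60 ✓; ∠(HW, WU) = 90.00° ✓; |WU| = 23.30 ✓; ∠(WU, UD) = 90.00° ✓; |UD| = 21.20 ✗.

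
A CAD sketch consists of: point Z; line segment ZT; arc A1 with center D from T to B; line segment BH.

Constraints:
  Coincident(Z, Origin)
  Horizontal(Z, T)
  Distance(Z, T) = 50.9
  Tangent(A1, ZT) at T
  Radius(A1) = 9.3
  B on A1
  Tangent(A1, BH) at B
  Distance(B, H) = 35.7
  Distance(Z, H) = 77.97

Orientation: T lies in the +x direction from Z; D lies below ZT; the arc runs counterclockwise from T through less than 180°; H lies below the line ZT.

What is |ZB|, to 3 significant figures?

45.9

Z is at the origin; ZT is horizontal with |ZT| = 50.9 and T on the +x side, so T = (50.9, 0.00). A1 meets ZT tangentially, so DT is at right angles to ZT, so D = T + (0, -9.3) = (50.9, -9.30). Since DB ⟂ BH (tangency), |DH| = √(9.3² + 35.7²) = 36.9 regardless of where B sits on A1. So H lies on both circle(Z, 77.97) and circle(D, 36.9); the below-ZT intersection is H = (64.7, -43.5). B is the foot of the tangent from H: B = (43.4, -14.8).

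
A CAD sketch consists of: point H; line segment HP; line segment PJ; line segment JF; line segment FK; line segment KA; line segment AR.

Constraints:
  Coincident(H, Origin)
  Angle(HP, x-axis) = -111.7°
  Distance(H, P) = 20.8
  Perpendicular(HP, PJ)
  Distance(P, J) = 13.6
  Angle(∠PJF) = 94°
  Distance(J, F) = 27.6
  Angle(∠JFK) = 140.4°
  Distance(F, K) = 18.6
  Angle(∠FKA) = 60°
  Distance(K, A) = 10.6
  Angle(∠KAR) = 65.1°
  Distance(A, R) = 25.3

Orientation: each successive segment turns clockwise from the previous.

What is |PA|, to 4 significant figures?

33.00

∠JFK = 140.4° gives FK at 32.70° from the x-axis; with |FK| = 18.6, K = (3.716, 22.04). ∠FKA = 60.0° gives KA at -87.30° from the x-axis; with |KA| = 10.6, A = (4.216, 11.46). Then |PA| = |A − P| = 33.00.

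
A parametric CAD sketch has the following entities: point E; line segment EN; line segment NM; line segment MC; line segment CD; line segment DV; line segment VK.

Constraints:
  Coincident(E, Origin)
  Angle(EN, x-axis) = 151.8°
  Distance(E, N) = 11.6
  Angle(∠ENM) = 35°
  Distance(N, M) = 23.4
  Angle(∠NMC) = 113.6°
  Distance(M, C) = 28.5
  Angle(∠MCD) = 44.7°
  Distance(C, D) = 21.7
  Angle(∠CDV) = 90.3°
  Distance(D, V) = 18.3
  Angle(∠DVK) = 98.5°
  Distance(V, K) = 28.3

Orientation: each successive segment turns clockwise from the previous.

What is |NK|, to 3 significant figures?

49.5

E is at the origin; EN runs at 151.8° with length 11.6, so N = (-10.2, 5.48). ∠ENM = 35.0° gives NM at 6.80° from the x-axis; with |NM| = 23.4, M = (13.0, 8.25). ∠NMC = 113.6° gives MC at -59.6° from the x-axis; with |MC| = 28.5, C = (27.4, -16.3). ∠MCD = 44.7° gives CD at 165° from the x-axis; with |CD| = 21.7, D = (6.46, -10.7). ∠CDV = 90.3° gives DV at 75.4° from the x-axis; with |DV| = 18.3, V = (11.1, 6.96). ∠DVK = 98.5° gives VK at -6.10° from the x-axis; with |VK| = 28.3, K = (39.2, 3.95). Then |NK| = |K − N| = 49.5.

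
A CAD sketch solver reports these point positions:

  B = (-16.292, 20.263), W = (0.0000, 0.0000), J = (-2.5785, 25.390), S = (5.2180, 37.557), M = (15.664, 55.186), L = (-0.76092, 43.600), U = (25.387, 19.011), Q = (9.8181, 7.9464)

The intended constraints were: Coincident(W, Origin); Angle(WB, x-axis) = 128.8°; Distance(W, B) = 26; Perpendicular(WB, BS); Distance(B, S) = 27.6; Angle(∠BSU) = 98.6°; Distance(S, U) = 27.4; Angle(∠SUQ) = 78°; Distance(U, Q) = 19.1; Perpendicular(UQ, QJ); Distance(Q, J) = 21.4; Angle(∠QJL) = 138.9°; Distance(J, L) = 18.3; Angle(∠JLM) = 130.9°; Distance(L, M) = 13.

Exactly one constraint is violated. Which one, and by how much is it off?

Distance(L, M) = 13 — off by 7.10.

W = (0.00, 0.00) ✓; WB at 128.8° ✓; |WB| = 26.00 ✓; ∠(WB, BS) = 90.00° ✓; |BS| = 27.60 ✓; ∠BSU = 98.60° ✓; |SU| = 27.40 ✓; ∠SUQ = 78.00° ✓; |UQ| = 19.10 ✓; ∠(UQ, QJ) = 90.00° ✓; |QJ| = 21.40 ✓; ∠QJL = 138.9° ✓; |JL| = 18.30 ✓; ∠JLM = 130.9° ✓; |LM| = 20.10 ✗.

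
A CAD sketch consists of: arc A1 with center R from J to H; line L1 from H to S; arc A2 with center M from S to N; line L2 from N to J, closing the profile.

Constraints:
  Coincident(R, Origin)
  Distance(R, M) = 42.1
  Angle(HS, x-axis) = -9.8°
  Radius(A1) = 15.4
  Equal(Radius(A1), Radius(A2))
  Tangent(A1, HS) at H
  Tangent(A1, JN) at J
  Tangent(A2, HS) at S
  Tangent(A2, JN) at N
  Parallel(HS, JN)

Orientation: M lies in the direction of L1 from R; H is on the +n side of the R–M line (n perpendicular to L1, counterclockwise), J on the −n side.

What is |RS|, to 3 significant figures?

44.8

The slot axis is L1's direction at -9.8°, so u = (cos -9.8°, sin -9.8°) = (0.985, -0.170) and n = (−sin -9.8°, cos -9.8°) = (0.170, 0.985). R is at the origin and M lies 42.1 along u from R, so M = 42.1·u = (41.5, -7.17). Tangency of A1 to both parallel lines with radius 15.4 puts H and J at R ± 15.4·n: H = (2.62, 15.2), J = (-2.62, -15.2). Equal radii place S and N the same way about M: S = M + 15.4·n = (44.1, 8.01), N = M − 15.4·n = (38.9, -22.3). Then |RS| = |S − R| = 44.8.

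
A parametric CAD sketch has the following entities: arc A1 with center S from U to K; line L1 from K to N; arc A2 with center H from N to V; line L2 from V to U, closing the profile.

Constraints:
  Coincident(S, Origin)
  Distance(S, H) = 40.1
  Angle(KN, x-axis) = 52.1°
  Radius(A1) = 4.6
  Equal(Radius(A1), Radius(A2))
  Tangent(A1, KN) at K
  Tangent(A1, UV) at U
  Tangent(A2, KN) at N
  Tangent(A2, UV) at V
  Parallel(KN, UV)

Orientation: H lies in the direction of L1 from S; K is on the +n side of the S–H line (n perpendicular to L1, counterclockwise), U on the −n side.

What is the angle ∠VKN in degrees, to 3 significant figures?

12.9°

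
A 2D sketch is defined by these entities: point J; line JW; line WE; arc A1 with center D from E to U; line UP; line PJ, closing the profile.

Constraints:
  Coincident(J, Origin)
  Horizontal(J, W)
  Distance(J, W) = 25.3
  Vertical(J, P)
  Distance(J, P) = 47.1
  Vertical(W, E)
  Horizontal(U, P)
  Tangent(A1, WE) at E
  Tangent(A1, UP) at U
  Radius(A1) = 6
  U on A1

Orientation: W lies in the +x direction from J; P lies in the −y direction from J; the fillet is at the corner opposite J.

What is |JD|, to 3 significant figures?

45.4

J is at the origin; JW is horizontal with |JW| = 25.3 and W on the +x side, so W = (25.3, 0.00). JP is vertical with |JP| = 47.1 and P on the −y side, so P = (0.00, -47.1). The virtual corner opposite J is at (25.3, -47.1). Since A1 is tangent to WE there, DE ⟂ WE and tangency of A1 to UP means the radius DU is perpendicular to UP, with radius 6.0, so the center D sits 6.0 in from both sides at D = (19.3, -41.1). Then |JD| = |D − J| = 45.4.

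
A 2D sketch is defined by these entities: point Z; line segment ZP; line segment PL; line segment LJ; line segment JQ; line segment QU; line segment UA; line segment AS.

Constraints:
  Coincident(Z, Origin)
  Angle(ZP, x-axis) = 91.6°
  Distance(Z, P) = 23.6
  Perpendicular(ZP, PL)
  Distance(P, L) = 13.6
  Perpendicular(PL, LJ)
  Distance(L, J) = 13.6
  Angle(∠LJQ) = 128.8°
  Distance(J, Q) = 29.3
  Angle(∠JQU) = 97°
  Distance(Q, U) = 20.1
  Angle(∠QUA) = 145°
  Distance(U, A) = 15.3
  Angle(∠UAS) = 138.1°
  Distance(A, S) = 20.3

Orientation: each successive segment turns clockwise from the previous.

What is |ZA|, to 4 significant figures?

33.62

Z is at the origin; ZP runs at 91.6° with length 23.6, so P = (-0.6590, 23.59). The perpendicularity gives PL at right angles to ZP, so PL runs at 1.600°; with |PL| = 13.6, L = (12.94, 23.97). PL ⟂ LJ, so LJ runs at -88.40°; with |LJ| = 13.6, J = (13.32, 10.38). ∠LJQ = 128.8° gives JQ at -139.6° from the x-axis; with |JQ| = 29.3, Q = (-8.998, -8.614). ∠JQU = 97.0° gives QU at 137.4° from the x-axis; with |QU| = 20.1, U = (-23.79, 4.991). ∠QUA = 145.0° gives UA at 102.4° from the x-axis; with |UA| = 15.3, A = (-27.08, 19.93). Then |ZA| = |A − Z| = 33.62.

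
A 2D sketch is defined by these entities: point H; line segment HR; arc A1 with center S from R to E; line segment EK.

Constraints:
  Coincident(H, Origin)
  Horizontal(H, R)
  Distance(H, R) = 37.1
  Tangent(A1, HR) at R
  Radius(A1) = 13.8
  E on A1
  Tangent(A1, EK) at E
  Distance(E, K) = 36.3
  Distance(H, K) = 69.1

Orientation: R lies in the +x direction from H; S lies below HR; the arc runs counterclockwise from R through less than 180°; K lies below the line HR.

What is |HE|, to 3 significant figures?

33.5

Checks: |SE| = 13.80 ✓; ∠(SE, EK) = 90.00° ✓; |EK| = 36.30 ✓; |HK| = 69.10 ✓.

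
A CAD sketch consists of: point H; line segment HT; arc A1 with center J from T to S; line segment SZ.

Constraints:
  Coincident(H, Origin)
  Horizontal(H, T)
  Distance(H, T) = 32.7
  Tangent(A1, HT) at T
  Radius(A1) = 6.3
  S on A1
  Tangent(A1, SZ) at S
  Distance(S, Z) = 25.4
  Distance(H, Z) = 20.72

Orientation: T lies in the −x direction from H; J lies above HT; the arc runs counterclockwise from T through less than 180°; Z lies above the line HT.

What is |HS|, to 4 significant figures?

28.57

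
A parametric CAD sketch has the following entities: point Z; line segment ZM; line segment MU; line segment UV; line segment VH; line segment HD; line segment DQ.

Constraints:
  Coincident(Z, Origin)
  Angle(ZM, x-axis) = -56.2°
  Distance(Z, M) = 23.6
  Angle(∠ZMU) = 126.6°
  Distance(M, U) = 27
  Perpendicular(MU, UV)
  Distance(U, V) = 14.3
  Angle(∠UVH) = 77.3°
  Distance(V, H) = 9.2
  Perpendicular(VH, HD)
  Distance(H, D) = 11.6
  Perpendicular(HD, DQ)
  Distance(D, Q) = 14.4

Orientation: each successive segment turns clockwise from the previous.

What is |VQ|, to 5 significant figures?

12.712

The perpendicularity gives HD at right angles to VH, so HD runs at -32.300°; with |HD| = 11.6, D = (5.3210, -38.672). HD is perpendicular to DQ, so DQ runs at -122.30°; with |DQ| = 14.4, Q = (-2.3736, -50.844). Then |VQ| = |Q − V| = 12.712.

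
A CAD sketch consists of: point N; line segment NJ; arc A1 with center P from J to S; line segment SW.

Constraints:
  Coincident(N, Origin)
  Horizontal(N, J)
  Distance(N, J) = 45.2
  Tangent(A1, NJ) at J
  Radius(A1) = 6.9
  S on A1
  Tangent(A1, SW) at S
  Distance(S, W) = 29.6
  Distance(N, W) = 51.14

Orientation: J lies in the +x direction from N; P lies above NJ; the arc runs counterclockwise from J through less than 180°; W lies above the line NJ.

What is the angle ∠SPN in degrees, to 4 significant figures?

158.6°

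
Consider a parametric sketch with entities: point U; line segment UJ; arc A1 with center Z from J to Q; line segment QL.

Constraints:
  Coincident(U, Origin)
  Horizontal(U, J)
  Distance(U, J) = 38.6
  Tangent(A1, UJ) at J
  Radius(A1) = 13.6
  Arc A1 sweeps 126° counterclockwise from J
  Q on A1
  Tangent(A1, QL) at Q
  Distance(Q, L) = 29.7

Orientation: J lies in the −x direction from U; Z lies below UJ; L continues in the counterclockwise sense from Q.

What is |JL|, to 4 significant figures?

46.08

U is at the origin; UJ is horizontal with |UJ| = 38.6 and J on the −x side, so J = (-38.60, 0.000). The tangent condition forces ZJ to be normal to UJ, so Z = J + (0, -13.6) = (-38.60, -13.60). On A1, J sits at bearing 90° from Z; a 126° counterclockwise sweep puts Q at bearing 216°, so Q = Z + 13.6·(cos 216°, sin 216°) = (-49.60, -21.59). Since A1 is tangent to QL there, ZQ ⟂ QL, so QL runs along (−sin 216°, cos 216°); with |QL| = 29.7, L = (-32.15, -45.62). Then |JL| = |L − J| = 46.08.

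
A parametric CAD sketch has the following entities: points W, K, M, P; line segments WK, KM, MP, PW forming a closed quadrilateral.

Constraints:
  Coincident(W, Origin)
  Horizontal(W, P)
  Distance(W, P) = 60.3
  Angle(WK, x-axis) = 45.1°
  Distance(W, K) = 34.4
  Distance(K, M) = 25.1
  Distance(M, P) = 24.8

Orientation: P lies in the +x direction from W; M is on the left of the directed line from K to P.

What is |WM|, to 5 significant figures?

54.068

Checks: |KM| = 25.10 ✓; |MP| = 24.80 ✓.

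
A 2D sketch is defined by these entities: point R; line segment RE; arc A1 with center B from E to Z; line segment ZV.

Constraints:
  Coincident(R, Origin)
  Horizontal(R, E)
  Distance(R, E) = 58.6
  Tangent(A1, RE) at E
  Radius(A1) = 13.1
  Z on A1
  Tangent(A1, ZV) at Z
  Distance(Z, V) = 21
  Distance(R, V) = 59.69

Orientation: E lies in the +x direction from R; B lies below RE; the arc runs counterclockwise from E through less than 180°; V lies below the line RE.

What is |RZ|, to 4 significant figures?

47.87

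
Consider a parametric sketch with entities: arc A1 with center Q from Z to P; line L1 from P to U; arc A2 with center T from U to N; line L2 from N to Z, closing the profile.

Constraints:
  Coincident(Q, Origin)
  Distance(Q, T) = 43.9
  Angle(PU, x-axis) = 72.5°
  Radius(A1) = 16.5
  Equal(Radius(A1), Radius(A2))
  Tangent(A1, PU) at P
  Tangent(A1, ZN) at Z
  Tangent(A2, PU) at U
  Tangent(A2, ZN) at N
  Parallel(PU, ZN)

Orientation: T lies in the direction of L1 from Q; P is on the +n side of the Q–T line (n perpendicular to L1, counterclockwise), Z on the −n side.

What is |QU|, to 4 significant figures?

46.90

The slot axis is L1's direction at 72.5°, so u = (cos 72.5°, sin 72.5°) = (0.3007, 0.9537) and n = (−sin 72.5°, cos 72.5°) = (-0.9537, 0.3007). Q is at the origin and T lies 43.9 along u from Q, so T = 43.9·u = (13.20, 41.87). Tangency of A1 to both parallel lines with radius 16.5 puts P and Z at Q ± 16.5·n: P = (-15.74, 4.962), Z = (15.74, -4.962). Equal radii place U and N the same way about T: U = T + 16.5·n = (-2.535, 46.83), N = T − 16.5·n = (28.94, 36.91). Then |QU| = |U − Q| = 46.90.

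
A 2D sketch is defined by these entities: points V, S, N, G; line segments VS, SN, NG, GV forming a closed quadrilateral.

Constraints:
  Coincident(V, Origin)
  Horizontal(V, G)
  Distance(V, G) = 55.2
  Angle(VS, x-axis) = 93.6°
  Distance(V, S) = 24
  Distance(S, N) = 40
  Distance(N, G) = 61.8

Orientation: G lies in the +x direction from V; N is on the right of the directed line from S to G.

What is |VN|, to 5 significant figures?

16.561

V is at the origin; VG is horizontal with |VG| = 55.2 and G in +x, so G = (55.2, 0). VS runs at 93.6° with |VS| = 24.0, so S = (-1.5070, 23.953). N is determined by |SN| = 40.0 and |NG| = 61.8 together: it lies at the intersection of circle(S, 40.0) and circle(G, 61.8). With |SG| = 61.558, the foot of the radical line on SG is 12.754 from S and the perpendicular offset is √(40.0² − 12.754²) = 37.912. Taking the right-of-SG solution: N = (-4.5104, -15.934).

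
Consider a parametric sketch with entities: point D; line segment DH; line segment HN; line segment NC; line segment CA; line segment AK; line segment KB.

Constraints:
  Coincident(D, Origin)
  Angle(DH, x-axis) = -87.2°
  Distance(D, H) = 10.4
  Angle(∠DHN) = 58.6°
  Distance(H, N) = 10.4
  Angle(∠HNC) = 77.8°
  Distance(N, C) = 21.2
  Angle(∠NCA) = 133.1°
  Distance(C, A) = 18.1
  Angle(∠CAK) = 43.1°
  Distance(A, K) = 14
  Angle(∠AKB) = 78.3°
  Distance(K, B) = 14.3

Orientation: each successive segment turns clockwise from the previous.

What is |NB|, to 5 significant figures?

23.467

D is at the origin; DH runs at -87.2° with length 10.4, so H = (0.50804, -10.388). ∠DHN = 58.6° gives HN at 151.40° from the x-axis; with |HN| = 10.4, N = (-8.6230, -5.4092). ∠HNC = 77.8° gives NC at 49.200° from the x-axis; with |NC| = 21.2, C = (5.2295, 10.639). ∠NCA = 133.1° gives CA at 2.3000° from the x-axis; with |CA| = 18.1, A = (23.315, 11.365). ∠CAK = 43.1° gives AK at -134.60° from the x-axis; with |AK| = 14.0, K = (13.485, 1.3971). ∠AKB = 78.3° gives KB at 123.70° from the x-axis; with |KB| = 14.3, B = (5.5505, 13.294). Then |NB| = |B − N| = 23.467.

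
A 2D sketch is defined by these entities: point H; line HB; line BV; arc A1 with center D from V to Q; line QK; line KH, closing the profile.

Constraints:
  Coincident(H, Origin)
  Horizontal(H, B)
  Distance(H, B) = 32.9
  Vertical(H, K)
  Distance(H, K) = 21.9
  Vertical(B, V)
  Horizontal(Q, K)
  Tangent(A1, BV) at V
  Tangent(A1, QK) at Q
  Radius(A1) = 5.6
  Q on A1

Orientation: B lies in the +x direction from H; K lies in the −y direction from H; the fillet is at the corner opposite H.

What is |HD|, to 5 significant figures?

31.796

H is at the origin; H and B share the same y with |HB| = 32.9 and B on the +x side, so B = (32.900, 0.0000). HK is vertical with |HK| = 21.9 and K on the −y side, so K = (0.0000, -21.900). The virtual corner opposite H is at (32.900, -21.900). Since A1 is tangent to BV there, DV ⟂ BV and the tangent condition forces DQ to be normal to QK, with radius 5.6, so the center D sits 5.6 in from both sides at D = (27.300, -16.300). Then |HD| = |D − H| = 31.796.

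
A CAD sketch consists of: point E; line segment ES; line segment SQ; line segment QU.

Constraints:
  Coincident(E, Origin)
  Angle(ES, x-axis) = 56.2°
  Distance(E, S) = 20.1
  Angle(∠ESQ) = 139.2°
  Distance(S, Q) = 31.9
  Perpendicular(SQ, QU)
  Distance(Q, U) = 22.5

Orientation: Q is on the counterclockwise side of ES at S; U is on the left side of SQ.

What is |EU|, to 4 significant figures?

48.04

∠ESQ = 139.2°, so SQ runs at 56.2° + (180° − 139.2°) = 97.00° from the x-axis; with |SQ| = 31.9, Q = S + 31.9·(cos 97.00°, sin 97.00°) = (7.294, 48.37). SQ is perpendicular to QU; with |QU| = 22.5 on the left of SQ, U = Q + 22.5·(-0.9925, -0.1219) = (-15.04, 45.62). Then |EU| = |U − E| = 48.04.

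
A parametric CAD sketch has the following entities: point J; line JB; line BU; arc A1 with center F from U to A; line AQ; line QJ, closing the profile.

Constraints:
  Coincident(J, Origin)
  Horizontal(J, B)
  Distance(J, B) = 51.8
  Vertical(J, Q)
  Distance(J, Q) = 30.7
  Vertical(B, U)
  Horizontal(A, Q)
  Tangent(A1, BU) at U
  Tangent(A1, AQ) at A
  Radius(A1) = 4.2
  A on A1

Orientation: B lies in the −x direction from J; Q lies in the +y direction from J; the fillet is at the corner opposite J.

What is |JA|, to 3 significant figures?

56.6

The virtual corner opposite J is at (-51.8, 30.7). A1 meets BU tangentially, so FU is at right angles to BU and A1 meets AQ tangentially, so FA is at right angles to AQ, with radius 4.2, so the center F sits 4.2 in from both sides at F = (-47.6, 26.5). That places the tangent points at U = (-51.8, 26.5) on BU and A = (-47.6, 30.7) on AQ. Then |JA| = |A − J| = 56.6.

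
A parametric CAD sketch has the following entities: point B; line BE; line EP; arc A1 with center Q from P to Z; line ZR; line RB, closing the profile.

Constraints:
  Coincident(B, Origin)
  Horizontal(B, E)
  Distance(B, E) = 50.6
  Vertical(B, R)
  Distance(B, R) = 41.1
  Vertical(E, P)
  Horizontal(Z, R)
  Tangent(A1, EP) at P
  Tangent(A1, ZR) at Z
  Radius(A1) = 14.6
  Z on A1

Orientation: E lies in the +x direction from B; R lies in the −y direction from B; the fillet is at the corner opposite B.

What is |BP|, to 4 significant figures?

57.12

B is at the origin; BE is horizontal with |BE| = 50.6 and E on the +x side, so E = (50.60, 0.000). B and R share the same x with |BR| = 41.1 and R on the −y side, so R = (0.000, -41.10). The virtual corner opposite B is at (50.60, -41.10). The tangent condition forces QP to be normal to EP and since A1 is tangent to ZR there, QZ ⟂ ZR, with radius 14.6, so the center Q sits 14.6 in from both sides at Q = (36.00, -26.50). That places the tangent points at P = (50.60, -26.50) on EP and Z = (36.00, -41.10) on ZR. Then |BP| = |P − B| = 57.12.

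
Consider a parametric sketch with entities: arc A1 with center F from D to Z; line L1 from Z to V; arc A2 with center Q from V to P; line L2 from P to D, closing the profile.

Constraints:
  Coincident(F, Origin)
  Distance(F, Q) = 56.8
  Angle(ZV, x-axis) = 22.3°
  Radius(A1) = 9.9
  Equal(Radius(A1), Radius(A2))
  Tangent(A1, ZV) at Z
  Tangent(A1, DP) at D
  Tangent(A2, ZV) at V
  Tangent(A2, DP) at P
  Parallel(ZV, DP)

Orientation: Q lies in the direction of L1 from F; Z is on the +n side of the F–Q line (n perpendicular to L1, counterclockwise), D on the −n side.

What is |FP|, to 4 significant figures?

57.66

The slot axis is L1's direction at 22.3°, so u = (cos 22.3°, sin 22.3°) = (0.9252, 0.3795) and n = (−sin 22.3°, cos 22.3°) = (-0.3795, 0.9252). F is at the origin and Q lies 56.8 along u from F, so Q = 56.8·u = (52.55, 21.55). Tangency of A1 to both parallel lines with radius 9.9 puts Z and D at F ± 9.9·n: Z = (-3.757, 9.160), D = (3.757, -9.160). Equal radii place V and P the same way about Q: V = Q + 9.9·n = (48.80, 30.71), P = Q − 9.9·n = (56.31, 12.39). Then |FP| = |P − F| = 57.66.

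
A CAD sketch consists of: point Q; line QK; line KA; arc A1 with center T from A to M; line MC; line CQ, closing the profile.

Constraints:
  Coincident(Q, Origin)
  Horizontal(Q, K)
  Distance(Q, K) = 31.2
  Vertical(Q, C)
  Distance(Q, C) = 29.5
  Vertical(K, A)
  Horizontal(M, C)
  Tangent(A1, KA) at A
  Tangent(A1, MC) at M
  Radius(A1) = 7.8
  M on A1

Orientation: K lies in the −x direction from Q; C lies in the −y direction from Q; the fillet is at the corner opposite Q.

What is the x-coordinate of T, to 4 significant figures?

-23.40

Q is at the origin; Q and K share the same y with |QK| = 31.2 and K on the −x side, so K = (-31.20, 0.000). Q and C share the same x with |QC| = 29.5 and C on the −y side, so C = (0.000, -29.50). The virtual corner opposite Q is at (-31.20, -29.50). The tangent condition forces TA to be normal to KA and tangency of A1 to MC means the radius TM is perpendicular to MC, with radius 7.8, so the center T sits 7.8 in from both sides at T = (-23.40, -21.70). So T.x = -23.40.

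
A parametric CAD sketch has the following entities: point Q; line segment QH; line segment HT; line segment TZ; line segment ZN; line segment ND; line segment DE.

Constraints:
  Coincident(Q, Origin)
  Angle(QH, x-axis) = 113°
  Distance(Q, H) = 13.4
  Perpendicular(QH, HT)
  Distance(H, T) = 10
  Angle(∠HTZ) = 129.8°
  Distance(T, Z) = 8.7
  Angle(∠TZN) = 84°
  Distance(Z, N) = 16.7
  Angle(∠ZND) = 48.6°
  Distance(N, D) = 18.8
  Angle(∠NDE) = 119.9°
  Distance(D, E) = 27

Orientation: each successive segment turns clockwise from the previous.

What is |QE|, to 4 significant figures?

39.27

Q is at the origin; QH runs at 113.0° with length 13.4, so H = (-5.236, 12.33). QH ⟂ HT, so HT runs at 23.00°; with |HT| = 10.0, T = (3.969, 16.24). ∠HTZ = 129.8° gives TZ at -27.20° from the x-axis; with |TZ| = 8.7, Z = (11.71, 12.27). ∠TZN = 84.0° gives ZN at -123.2° from the x-axis; with |ZN| = 16.7, N = (2.563, -1.709). ∠ZND = 48.6° gives ND at 105.4° from the x-axis; with |ND| = 18.8, D = (-2.430, 16.42). ∠NDE = 119.9° gives DE at 45.30° from the x-axis; with |DE| = 27.0, E = (16.56, 35.61). Then |QE| = |E − Q| = 39.27.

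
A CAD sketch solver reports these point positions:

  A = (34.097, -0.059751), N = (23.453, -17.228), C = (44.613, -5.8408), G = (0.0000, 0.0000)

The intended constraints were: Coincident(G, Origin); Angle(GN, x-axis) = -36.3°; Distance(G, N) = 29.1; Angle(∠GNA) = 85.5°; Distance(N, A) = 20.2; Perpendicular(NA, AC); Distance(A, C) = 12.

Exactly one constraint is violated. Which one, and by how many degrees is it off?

Perpendicular(NA, AC) — off by 3.00°.

G = (0.00, 0.00) ✓; GN at -36.30° ✓; |GN| = 29.10 ✓; ∠GNA = 85.50° ✓; |NA| = 20.20 ✓; ∠(NA, AC) = 87.00° ✗; |AC| = 12.00 ✓.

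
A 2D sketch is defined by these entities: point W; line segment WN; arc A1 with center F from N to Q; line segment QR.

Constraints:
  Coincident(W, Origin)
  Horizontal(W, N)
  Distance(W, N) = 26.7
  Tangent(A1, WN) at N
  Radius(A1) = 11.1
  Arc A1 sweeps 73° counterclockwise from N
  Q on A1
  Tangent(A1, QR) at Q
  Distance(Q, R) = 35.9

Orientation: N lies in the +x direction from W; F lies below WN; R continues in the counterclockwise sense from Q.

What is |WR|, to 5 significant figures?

42.555

W is at the origin; W and N share the same y with |WN| = 26.7 and N on the +x side, so N = (26.700, 0.0000). Tangency of A1 to WN means the radius FN is perpendicular to WN, so F = N + (0, -11.1) = (26.700, -11.100). On A1, N sits at bearing 90° from F; a 73° counterclockwise sweep puts Q at bearing 163°, so Q = F + 11.1·(cos 163°, sin 163°) = (16.085, -7.8547). Since A1 is tangent to QR there, FQ ⟂ QR, so QR runs along (−sin 163°, cos 163°); with |QR| = 35.9, R = (5.5889, -42.186). Then |WR| = |R − W| = 42.555.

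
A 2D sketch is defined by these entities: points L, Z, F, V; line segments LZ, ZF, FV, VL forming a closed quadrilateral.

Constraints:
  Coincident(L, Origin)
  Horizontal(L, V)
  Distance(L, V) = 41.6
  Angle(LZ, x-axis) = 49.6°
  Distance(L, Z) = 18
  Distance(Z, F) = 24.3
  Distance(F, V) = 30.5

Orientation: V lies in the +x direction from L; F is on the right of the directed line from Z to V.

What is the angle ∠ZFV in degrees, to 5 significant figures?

72.862°

Checks: |ZF| = 24.30 ✓; |FV| = 30.50 ✓.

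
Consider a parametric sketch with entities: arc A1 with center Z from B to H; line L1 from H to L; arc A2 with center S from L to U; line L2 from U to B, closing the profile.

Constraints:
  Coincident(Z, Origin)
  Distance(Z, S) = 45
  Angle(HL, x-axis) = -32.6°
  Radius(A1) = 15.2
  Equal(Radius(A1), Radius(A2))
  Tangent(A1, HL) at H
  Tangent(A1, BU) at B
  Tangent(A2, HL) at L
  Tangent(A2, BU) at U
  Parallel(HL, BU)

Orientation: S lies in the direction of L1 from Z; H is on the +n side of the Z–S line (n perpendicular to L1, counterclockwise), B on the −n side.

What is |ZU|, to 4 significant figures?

47.50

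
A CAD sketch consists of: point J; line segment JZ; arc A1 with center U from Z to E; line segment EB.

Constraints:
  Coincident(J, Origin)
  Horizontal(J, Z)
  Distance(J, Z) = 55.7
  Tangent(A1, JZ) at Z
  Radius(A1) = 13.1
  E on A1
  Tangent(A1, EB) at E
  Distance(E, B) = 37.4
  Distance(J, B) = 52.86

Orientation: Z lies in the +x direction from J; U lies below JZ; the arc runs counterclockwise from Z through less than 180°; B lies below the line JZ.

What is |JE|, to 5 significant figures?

44.268

J is at the origin; J and Z share the same y with |JZ| = 55.7 and Z on the +x side, so Z = (55.700, 0.0000). Tangency of A1 to JZ means the radius UZ is perpendicular to JZ, so U = Z + (0, -13.1) = (55.700, -13.100). Since UE ⟂ EB (tangency), |UB| = √(13.1² + 37.4²) = 39.628 regardless of where E sits on A1. So B lies on both circle(J, 52.86) and circle(U, 39.628); the below-JZ intersection is B = (30.168, -43.406). E is the foot of the tangent from B: E = (43.455, -8.4460).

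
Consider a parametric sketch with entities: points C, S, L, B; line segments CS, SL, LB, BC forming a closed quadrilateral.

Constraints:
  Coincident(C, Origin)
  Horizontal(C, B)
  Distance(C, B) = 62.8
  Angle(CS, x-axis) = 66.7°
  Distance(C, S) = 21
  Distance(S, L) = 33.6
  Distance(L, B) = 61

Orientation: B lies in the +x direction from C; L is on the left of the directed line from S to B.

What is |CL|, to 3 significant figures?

54.5

Checks: |SL| = 33.60 ✓; |LB| = 61.00 ✓.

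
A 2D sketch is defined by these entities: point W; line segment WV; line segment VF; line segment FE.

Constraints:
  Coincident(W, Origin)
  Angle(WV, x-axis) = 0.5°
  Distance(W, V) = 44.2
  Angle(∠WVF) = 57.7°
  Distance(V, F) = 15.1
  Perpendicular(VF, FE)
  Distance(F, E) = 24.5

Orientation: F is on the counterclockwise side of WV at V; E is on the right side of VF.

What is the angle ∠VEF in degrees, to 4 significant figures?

31.65°

W is at the origin; WV runs at 0.5° with length 44.2, so V = 44.2·(cos 0.5°, sin 0.5°) = (44.20, 0.3857). ∠WVF = 57.7°, so VF runs at 0.5° + (180° − 57.7°) = 122.8° from the x-axis; with |VF| = 15.1, F = V + 15.1·(cos 122.8°, sin 122.8°) = (36.02, 13.08). The perpendicularity gives FE at right angles to VF; with |FE| = 24.5 on the right of VF, E = F + 24.5·(0.8406, 0.5417) = (56.61, 26.35). Then cos ∠VEF = EV·EF / (|EV||EF|), giving 31.65°.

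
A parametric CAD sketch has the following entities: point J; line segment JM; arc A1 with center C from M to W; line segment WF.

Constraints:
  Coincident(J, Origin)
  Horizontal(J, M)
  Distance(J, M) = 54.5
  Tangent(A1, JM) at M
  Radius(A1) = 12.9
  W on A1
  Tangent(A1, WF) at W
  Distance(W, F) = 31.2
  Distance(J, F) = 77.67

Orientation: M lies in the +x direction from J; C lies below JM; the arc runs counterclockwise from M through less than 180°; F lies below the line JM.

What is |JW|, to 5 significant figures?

48.753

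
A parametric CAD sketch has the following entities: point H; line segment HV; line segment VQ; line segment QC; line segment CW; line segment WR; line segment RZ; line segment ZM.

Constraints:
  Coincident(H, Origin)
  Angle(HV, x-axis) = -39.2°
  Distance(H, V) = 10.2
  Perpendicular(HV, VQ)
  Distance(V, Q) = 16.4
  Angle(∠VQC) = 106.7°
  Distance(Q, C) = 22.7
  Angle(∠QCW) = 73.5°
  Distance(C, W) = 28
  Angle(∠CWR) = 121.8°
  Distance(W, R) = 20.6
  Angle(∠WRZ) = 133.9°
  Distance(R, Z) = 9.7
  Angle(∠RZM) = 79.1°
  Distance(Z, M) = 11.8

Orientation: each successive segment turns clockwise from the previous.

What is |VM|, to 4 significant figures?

2.936

H is at the origin; HV runs at -39.2° with length 10.2, so V = (7.904, -6.447). HV is perpendicular to VQ, so VQ runs at -129.2°; with |VQ| = 16.4, Q = (-2.461, -19.16). ∠VQC = 106.7° gives QC at 157.5° from the x-axis; with |QC| = 22.7, C = (-23.43, -10.47). ∠QCW = 73.5° gives CW at 51.00° from the x-axis; with |CW| = 28.0, W = (-5.812, 11.29). ∠CWR = 121.8° gives WR at -7.200° from the x-axis; with |WR| = 20.6, R = (14.63, 8.709). ∠WRZ = 133.9° gives RZ at -53.30° from the x-axis; with |RZ| = 9.7, Z = (20.42, 0.9321). ∠RZM = 79.1° gives ZM at -154.2° from the x-axis; with |ZM| = 11.8, M = (9.799, -4.204). Then |VM| = |M − V| = 2.936.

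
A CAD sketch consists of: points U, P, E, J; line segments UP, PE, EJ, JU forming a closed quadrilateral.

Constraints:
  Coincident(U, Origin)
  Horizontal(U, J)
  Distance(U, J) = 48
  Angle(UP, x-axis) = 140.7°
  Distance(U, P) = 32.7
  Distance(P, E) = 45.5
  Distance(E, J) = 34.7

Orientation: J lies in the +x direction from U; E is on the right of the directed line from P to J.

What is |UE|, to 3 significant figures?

13.8

U is at the origin; UJ is horizontal with |UJ| = 48.0 and J in +x, so J = (48.0, 0). UP runs at 140.7° with |UP| = 32.7, so P = (-25.3, 20.7). E is determined by |PE| = 45.5 and |EJ| = 34.7 together: it lies at the intersection of circle(P, 45.5) and circle(J, 34.7). With |PJ| = 76.2, the foot of the radical line on PJ is 43.8 from P and the perpendicular offset is √(45.5² − 43.8²) = 12.4. Taking the right-of-PJ solution: E = (13.4, -3.14).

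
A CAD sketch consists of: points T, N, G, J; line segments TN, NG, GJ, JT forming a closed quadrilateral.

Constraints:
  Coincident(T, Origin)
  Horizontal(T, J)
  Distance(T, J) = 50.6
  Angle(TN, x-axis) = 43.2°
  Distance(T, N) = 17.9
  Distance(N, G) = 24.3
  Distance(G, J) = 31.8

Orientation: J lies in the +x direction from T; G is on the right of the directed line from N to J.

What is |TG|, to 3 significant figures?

23.3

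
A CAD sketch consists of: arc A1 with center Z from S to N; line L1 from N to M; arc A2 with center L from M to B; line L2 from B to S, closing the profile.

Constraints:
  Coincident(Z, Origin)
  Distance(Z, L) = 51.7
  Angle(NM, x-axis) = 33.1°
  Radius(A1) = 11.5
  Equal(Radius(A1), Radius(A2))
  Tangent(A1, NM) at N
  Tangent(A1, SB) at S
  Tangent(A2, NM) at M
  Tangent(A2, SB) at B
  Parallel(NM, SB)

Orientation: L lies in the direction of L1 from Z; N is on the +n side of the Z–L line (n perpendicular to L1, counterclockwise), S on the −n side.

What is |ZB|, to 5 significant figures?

52.964

The slot axis is L1's direction at 33.1°, so u = (cos 33.1°, sin 33.1°) = (0.83772, 0.54610) and n = (−sin 33.1°, cos 33.1°) = (-0.54610, 0.83772). Z is at the origin and L lies 51.7 along u from Z, so L = 51.7·u = (43.310, 28.233). Tangency of A1 to both parallel lines with radius 11.5 puts N and S at Z ± 11.5·n: N = (-6.2802, 9.6338), S = (6.2802, -9.6338). Equal radii place M and B the same way about L: M = L + 11.5·n = (37.030, 37.867), B = L − 11.5·n = (49.590, 18.600). Then |ZB| = |B − Z| = 52.964.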